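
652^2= 425104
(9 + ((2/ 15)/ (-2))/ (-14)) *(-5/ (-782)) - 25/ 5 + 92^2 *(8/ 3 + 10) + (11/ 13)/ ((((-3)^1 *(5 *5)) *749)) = 122445028646221/ 1142150100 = 107205.72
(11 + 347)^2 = 128164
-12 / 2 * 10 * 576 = -34560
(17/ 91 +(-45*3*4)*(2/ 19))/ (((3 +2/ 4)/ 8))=-1567312/ 12103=-129.50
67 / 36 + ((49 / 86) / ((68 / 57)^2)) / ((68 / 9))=465834577 / 243370368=1.91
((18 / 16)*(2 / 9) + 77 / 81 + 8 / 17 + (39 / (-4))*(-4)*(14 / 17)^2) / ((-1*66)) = -2633141 / 6179976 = -0.43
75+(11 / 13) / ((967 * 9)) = 8485436 / 113139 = 75.00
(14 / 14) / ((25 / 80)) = 16 / 5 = 3.20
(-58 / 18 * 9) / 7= -29 / 7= -4.14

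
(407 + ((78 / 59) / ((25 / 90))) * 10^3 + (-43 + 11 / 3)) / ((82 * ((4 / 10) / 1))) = 4537385 / 29028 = 156.31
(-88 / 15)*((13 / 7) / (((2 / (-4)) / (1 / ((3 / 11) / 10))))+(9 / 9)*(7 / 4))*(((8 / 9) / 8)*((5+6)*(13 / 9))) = 1392.43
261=261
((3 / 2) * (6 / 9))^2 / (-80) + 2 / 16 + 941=75289 / 80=941.11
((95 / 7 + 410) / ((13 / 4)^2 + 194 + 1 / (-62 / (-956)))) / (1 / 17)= 25000880 / 763777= 32.73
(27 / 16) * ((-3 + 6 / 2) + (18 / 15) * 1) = 81 / 40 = 2.02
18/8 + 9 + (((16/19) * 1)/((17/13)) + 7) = 24411/1292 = 18.89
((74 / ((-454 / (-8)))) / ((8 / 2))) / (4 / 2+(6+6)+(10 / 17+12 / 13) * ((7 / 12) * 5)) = 0.02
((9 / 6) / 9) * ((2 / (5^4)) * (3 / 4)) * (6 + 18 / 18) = 7 / 2500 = 0.00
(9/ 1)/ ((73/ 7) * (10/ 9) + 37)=567/ 3061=0.19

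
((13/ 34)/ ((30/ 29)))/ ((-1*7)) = -377/ 7140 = -0.05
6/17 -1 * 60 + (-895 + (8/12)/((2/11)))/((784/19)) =-232045/2856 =-81.25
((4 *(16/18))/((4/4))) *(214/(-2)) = -3424/9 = -380.44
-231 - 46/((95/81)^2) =-2386581/9025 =-264.44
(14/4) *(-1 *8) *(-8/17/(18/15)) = 560/51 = 10.98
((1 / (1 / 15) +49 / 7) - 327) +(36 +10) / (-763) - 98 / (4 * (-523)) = -243430619 / 798098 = -305.01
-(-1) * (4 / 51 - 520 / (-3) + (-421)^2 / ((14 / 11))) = 33185339 / 238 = 139434.20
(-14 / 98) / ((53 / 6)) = -6 / 371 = -0.02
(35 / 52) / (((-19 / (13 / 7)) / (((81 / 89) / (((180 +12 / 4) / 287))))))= -38745 / 412604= -0.09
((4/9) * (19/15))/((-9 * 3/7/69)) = -12236/1215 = -10.07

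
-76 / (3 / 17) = -430.67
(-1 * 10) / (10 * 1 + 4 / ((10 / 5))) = -5 / 6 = -0.83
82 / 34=41 / 17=2.41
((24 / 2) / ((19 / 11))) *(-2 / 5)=-264 / 95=-2.78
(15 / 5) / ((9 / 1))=1 / 3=0.33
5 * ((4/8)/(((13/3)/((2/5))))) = 0.23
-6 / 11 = -0.55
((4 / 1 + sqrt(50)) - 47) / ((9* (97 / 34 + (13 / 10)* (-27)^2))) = -85 / 16911 + 425* sqrt(2) / 727173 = -0.00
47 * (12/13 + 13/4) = 196.13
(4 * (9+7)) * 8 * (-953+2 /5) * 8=-3901849.60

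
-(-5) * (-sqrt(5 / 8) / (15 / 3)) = -sqrt(10) / 4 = -0.79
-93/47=-1.98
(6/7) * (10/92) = 15/161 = 0.09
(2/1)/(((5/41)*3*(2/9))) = 123/5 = 24.60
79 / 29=2.72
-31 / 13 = -2.38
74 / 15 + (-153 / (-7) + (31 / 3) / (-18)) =49549 / 1890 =26.22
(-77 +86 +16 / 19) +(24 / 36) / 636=178417 / 18126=9.84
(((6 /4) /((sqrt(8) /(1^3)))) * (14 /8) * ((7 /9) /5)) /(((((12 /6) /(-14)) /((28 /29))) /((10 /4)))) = -2401 * sqrt(2) /1392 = -2.44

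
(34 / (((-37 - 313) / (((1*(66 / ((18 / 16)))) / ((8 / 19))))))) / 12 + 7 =5.87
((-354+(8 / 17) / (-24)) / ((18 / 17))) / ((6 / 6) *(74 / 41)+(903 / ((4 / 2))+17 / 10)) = -3701275 / 5036904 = -0.73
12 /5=2.40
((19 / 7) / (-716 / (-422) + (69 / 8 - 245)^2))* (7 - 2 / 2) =1539456 / 5281736621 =0.00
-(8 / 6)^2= -1.78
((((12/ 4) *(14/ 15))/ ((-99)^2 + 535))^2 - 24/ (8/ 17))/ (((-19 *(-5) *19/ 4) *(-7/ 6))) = 102158956653/ 1054557532000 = 0.10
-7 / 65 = -0.11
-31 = -31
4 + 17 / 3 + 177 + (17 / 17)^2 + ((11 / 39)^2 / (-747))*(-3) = 71074930 / 378729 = 187.67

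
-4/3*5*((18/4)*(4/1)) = -120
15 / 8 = 1.88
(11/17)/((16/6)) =0.24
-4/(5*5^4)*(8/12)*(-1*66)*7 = 1232/3125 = 0.39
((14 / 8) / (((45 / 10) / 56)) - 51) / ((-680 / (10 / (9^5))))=263 / 36137988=0.00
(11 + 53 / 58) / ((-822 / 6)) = -0.09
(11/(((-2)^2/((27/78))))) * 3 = 297/104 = 2.86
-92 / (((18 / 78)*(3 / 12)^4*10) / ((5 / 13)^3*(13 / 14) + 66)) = -920182528 / 1365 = -674126.39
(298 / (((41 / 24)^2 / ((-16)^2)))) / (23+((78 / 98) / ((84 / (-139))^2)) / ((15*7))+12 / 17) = 9039623254179840 / 8204942611541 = 1101.73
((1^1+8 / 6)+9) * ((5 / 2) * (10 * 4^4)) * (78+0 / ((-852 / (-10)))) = 5657600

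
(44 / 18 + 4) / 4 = 29 / 18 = 1.61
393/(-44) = -393/44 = -8.93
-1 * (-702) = 702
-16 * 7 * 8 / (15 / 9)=-537.60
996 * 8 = 7968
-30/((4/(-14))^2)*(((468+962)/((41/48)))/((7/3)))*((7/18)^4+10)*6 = -52660658050/3321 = -15856867.83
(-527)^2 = 277729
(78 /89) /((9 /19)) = 494 /267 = 1.85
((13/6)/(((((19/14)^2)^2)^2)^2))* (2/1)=28313393391521824768/865324240702863503043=0.03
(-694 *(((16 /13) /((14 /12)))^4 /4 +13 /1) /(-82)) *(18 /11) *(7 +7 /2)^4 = 230881393519191 /103048088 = 2240520.89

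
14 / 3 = 4.67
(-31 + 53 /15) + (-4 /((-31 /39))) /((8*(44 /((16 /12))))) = -280789 /10230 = -27.45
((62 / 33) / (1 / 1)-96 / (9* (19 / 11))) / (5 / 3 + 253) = -1347 / 79838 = -0.02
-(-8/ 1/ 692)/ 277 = 2/ 47921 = 0.00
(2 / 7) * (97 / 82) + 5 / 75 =1742 / 4305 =0.40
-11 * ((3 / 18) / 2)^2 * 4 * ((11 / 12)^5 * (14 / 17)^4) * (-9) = 4253517961 / 5195674368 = 0.82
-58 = -58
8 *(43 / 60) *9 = 258 / 5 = 51.60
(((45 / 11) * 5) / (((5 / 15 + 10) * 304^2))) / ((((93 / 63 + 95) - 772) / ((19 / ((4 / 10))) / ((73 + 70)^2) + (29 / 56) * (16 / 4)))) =-601107075 / 9141839171305984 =-0.00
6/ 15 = 2/ 5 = 0.40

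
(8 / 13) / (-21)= -8 / 273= -0.03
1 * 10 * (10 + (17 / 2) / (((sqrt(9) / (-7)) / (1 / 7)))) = 71.67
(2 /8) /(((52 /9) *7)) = 9 /1456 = 0.01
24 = 24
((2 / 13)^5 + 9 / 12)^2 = 1241011596049 / 2205735869584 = 0.56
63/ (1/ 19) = 1197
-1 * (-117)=117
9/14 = 0.64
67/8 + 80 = 88.38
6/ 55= 0.11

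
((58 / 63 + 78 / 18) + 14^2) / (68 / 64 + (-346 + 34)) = -202864 / 313425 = -0.65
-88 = -88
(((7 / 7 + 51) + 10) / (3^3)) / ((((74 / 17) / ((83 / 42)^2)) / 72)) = 7261006 / 48951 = 148.33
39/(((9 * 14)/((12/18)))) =13/63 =0.21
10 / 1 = 10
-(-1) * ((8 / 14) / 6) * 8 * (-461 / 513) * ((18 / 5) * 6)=-29504 / 1995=-14.79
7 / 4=1.75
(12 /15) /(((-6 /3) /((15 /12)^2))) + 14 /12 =13 /24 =0.54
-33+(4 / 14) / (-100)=-11551 / 350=-33.00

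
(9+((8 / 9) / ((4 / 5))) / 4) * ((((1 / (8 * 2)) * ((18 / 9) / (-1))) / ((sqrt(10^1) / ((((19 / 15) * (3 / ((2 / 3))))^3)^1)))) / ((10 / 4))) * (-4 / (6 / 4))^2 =-193.19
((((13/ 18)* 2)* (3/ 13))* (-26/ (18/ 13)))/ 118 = -169/ 3186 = -0.05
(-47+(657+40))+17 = 667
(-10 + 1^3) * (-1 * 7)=63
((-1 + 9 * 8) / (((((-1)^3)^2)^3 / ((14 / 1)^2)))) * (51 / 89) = 709716 / 89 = 7974.34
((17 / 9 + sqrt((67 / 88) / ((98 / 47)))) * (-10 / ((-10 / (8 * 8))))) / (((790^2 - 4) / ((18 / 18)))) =sqrt(34639) / 3003462 + 34 / 175527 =0.00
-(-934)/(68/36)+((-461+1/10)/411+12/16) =69045419/139740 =494.10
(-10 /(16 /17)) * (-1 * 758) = 32215 /4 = 8053.75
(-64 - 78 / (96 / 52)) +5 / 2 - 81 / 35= -14849 / 140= -106.06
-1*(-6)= 6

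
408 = 408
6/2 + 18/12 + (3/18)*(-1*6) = 7/2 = 3.50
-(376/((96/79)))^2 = -13786369/144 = -95738.67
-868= -868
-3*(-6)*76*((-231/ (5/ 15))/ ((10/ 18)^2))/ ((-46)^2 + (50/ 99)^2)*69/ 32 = -6491332329867/ 2074141600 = -3129.65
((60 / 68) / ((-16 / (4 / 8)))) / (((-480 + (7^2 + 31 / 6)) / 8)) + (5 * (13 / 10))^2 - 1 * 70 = -964239 / 34748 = -27.75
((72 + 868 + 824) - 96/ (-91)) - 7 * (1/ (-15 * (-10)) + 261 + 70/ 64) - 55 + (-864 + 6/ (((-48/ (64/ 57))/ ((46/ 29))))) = -39666368489/ 40112800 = -988.87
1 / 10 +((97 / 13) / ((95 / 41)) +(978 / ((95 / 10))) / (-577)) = 4477697 / 1425190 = 3.14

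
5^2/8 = 25/8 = 3.12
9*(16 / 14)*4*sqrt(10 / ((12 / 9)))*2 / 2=144*sqrt(30) / 7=112.67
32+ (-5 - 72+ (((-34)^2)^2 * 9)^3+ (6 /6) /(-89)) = 154833360378692089610330 /89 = 1739700678412270669778.99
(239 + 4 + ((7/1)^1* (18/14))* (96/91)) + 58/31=717565/2821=254.37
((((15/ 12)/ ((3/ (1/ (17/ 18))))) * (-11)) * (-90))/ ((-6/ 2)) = -2475/ 17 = -145.59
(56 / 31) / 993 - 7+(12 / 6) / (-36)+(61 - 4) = 9224975 / 184698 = 49.95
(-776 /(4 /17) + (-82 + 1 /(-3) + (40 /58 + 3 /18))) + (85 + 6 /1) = -572195 /174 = -3288.48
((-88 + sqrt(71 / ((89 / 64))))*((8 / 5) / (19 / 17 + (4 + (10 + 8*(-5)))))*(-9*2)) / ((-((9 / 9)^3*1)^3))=23936 / 235 - 2176*sqrt(6319) / 20915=93.58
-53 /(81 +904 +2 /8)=-212 /3941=-0.05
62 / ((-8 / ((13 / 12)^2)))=-5239 / 576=-9.10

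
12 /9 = 4 /3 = 1.33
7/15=0.47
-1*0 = 0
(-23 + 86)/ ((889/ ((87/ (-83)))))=-783/ 10541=-0.07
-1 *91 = -91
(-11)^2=121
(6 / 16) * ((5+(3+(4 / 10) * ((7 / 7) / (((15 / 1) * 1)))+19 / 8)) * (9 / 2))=56169 / 3200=17.55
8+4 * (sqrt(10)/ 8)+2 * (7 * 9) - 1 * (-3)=sqrt(10)/ 2+137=138.58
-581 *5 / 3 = -968.33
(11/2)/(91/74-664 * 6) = -407/294725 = -0.00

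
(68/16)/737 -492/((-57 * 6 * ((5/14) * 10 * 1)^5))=0.01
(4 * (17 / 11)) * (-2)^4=1088 / 11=98.91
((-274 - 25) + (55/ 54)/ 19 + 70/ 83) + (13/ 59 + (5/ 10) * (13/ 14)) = -20920561033/ 70340508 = -297.42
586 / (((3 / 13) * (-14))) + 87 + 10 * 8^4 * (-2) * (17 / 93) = -3269974 / 217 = -15069.00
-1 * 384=-384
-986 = -986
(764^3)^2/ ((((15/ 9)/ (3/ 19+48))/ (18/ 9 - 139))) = -14957295131214428295168/ 19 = -787226059537601489219.37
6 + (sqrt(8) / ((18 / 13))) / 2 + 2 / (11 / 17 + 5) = 13 * sqrt(2) / 18 + 305 / 48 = 7.38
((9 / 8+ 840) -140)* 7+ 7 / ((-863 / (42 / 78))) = 440491205 / 89752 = 4907.87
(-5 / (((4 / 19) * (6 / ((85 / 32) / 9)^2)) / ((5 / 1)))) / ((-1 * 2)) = 3431875 / 3981312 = 0.86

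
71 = 71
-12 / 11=-1.09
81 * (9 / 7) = 729 / 7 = 104.14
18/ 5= 3.60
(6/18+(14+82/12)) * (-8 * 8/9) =-4064/27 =-150.52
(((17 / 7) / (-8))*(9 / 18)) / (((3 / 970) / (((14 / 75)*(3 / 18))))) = -1649 / 1080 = -1.53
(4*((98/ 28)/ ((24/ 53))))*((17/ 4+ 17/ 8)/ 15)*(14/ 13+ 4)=69377/ 1040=66.71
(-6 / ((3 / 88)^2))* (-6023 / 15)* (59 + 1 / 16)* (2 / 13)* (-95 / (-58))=11631376680 / 377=30852458.04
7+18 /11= 8.64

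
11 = 11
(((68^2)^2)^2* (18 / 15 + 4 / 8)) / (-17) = -228581619826688 / 5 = -45716323965337.60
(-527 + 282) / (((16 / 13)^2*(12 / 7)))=-289835 / 3072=-94.35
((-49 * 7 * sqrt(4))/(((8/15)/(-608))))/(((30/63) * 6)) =273714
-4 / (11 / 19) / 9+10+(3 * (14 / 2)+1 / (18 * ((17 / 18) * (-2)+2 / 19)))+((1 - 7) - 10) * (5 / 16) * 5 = 314099 / 60390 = 5.20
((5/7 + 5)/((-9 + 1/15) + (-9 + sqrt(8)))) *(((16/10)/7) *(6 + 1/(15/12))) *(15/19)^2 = -395107200/1248153529- 44064000 *sqrt(2)/1248153529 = -0.37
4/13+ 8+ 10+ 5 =303/13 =23.31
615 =615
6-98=-92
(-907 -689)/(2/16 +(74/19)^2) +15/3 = -1462801/14723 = -99.35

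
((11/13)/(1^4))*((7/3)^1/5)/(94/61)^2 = 286517/1723020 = 0.17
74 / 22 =37 / 11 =3.36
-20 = -20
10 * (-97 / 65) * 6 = -1164 / 13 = -89.54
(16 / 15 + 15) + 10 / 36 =1471 / 90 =16.34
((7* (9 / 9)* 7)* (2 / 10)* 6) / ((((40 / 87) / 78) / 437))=217962927 / 50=4359258.54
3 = 3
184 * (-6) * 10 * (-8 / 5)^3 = 1130496 / 25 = 45219.84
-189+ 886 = 697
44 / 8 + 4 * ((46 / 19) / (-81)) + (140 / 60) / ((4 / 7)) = 58259 / 6156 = 9.46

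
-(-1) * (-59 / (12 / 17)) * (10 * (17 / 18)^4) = -418857815 / 629856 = -665.01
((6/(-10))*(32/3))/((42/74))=-1184/105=-11.28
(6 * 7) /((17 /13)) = 546 /17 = 32.12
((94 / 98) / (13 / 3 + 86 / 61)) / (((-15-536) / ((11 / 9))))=-31537 / 85127847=-0.00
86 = 86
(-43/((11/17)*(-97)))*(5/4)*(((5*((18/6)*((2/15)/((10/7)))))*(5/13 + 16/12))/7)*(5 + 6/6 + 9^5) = 17376.40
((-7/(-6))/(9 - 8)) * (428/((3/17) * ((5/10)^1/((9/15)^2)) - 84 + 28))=-50932/5687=-8.96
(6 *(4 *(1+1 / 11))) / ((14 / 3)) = 432 / 77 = 5.61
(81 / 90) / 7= 9 / 70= 0.13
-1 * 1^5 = -1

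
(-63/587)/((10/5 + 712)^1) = -3/19958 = -0.00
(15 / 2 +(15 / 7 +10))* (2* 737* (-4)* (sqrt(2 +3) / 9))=-810700* sqrt(5) / 63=-28774.29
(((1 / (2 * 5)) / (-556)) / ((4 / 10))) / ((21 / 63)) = -3 / 2224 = -0.00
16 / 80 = 1 / 5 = 0.20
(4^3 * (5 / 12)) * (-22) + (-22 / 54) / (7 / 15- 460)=-36394985 / 62037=-586.67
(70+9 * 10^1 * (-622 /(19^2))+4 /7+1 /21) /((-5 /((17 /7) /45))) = 10883689 /11940075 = 0.91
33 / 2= 16.50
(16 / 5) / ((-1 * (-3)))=16 / 15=1.07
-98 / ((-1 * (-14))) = -7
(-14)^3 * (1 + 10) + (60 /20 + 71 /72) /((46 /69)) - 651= -1479793 /48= -30829.02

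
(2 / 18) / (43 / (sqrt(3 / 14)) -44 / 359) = 7898 / 5004311637 + 5541883*sqrt(42) / 30025869822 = 0.00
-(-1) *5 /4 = 5 /4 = 1.25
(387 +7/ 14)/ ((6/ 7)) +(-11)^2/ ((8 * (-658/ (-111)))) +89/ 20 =36249337/ 78960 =459.08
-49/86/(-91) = 7/1118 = 0.01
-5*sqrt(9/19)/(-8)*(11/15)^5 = 161051*sqrt(19)/7695000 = 0.09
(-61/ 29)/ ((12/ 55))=-3355/ 348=-9.64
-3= -3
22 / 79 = 0.28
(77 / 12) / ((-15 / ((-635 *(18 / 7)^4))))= 4073652 / 343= 11876.54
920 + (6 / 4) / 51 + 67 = 33559 / 34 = 987.03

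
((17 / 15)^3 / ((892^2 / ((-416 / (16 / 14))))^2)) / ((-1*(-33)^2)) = -40684553 / 145425676171446000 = -0.00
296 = 296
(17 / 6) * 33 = 187 / 2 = 93.50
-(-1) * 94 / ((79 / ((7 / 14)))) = 47 / 79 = 0.59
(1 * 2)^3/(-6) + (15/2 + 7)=79/6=13.17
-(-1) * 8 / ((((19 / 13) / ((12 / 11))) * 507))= 32 / 2717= 0.01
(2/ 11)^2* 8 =0.26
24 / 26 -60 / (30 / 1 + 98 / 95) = -1.01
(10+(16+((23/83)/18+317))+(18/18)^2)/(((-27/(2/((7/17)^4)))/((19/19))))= -886.44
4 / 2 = 2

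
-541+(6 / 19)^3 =-3710503 / 6859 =-540.97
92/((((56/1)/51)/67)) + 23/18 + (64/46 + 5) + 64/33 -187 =86648410/15939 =5436.25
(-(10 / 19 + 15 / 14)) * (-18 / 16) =3825 / 2128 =1.80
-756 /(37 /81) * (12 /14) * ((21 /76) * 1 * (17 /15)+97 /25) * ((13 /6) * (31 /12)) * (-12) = 399533.60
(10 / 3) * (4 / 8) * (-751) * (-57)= 71345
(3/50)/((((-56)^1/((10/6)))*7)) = -1/3920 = -0.00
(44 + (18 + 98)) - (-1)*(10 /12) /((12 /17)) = 11605 /72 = 161.18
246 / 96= 41 / 16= 2.56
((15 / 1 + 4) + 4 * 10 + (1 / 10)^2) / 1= 5901 / 100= 59.01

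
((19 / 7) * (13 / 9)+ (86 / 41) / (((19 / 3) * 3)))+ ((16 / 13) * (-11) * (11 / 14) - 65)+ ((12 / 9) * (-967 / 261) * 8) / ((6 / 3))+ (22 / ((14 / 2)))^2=-31661823002 / 388542609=-81.49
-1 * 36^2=-1296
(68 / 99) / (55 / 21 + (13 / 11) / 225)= 5950 / 22733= 0.26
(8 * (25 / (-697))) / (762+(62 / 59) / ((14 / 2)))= -10325 / 27424162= -0.00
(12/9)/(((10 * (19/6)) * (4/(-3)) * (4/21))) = -0.17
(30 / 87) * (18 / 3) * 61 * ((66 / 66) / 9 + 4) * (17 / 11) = 767380 / 957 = 801.86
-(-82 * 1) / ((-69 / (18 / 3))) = -164 / 23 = -7.13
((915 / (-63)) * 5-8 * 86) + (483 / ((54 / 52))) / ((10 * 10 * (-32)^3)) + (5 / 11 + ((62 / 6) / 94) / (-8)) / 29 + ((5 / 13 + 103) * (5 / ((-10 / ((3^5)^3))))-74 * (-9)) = -741728210.30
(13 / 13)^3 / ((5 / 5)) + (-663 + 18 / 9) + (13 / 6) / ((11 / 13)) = -43391 / 66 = -657.44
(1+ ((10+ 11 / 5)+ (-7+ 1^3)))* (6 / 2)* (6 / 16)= 81 / 10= 8.10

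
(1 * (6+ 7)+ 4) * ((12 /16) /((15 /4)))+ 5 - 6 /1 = 12 /5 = 2.40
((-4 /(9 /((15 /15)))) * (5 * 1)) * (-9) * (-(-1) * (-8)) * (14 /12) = -560 /3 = -186.67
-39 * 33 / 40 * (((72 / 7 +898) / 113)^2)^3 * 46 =-488843149021110251991816336 / 1224697708713481205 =-399154130.48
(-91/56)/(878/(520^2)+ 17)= -219700/2298839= -0.10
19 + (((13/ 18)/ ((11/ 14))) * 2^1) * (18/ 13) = 237/ 11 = 21.55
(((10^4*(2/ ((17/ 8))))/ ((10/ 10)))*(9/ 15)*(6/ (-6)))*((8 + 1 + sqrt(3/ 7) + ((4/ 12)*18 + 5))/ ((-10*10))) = 960*sqrt(21)/ 119 + 19200/ 17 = 1166.38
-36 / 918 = -0.04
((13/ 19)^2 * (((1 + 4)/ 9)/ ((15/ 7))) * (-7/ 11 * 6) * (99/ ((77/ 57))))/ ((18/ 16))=-30.19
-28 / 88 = -0.32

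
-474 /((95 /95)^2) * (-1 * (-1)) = -474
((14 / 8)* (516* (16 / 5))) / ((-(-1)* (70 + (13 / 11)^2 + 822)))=249744 / 77215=3.23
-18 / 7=-2.57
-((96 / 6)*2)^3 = -32768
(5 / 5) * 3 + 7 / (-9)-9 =-61 / 9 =-6.78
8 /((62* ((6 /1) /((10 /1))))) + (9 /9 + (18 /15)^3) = 34213 /11625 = 2.94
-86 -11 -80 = -177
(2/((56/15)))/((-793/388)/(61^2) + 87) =88755/14413721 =0.01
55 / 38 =1.45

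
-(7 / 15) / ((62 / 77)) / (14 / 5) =-77 / 372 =-0.21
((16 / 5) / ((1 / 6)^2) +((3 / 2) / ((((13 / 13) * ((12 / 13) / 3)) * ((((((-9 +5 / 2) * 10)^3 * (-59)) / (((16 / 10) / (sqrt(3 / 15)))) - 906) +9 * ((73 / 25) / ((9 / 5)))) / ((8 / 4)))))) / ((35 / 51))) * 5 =1611375918750 * sqrt(5) / 229716504582969523 +132316706640499643088 / 229716504582969523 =576.00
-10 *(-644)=6440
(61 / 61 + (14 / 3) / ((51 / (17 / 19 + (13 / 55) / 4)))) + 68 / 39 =3922649 / 1385670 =2.83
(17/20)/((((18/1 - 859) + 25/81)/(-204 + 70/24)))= 58293/286720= 0.20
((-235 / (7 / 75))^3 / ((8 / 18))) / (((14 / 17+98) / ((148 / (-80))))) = 413256095859375 / 614656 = 672337203.02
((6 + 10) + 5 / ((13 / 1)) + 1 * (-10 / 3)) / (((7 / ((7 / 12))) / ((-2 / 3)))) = -509 / 702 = -0.73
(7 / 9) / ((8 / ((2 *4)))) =7 / 9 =0.78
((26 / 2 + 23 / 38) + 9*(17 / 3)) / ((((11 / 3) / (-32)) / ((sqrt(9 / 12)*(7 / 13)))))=-412440*sqrt(3) / 2717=-262.92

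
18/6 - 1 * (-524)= 527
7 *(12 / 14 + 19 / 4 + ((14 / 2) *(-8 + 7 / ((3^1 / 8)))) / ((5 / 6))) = 13329 / 20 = 666.45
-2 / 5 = -0.40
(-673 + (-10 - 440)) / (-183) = 1123 / 183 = 6.14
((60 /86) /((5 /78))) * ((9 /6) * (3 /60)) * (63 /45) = 2457 /2150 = 1.14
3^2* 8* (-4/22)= -13.09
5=5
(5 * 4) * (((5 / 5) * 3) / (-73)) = -60 / 73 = -0.82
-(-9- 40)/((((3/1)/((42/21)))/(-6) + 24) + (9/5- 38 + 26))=980/271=3.62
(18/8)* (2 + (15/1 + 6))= 207/4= 51.75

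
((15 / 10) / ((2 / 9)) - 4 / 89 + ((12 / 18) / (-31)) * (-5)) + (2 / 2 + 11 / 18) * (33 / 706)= 6.89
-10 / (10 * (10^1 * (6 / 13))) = -13 / 60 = -0.22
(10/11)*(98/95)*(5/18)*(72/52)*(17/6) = 8330/8151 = 1.02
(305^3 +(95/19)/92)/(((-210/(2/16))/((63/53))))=-1566168903/78016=-20074.97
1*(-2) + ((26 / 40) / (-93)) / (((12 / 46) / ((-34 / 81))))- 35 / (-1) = 14920423 / 451980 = 33.01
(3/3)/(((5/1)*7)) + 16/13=1.26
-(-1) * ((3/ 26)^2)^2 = 81/ 456976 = 0.00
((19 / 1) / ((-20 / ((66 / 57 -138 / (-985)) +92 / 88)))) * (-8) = 964869 / 54175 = 17.81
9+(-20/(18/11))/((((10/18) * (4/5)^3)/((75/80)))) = -16017/512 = -31.28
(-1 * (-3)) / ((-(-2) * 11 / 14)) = 21 / 11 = 1.91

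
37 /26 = 1.42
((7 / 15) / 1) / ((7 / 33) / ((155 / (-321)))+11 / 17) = 40579 / 18066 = 2.25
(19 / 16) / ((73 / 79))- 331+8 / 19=-329.29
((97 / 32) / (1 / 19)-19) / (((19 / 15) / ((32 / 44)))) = 975 / 44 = 22.16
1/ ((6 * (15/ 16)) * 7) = 8/ 315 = 0.03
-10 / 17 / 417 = -10 / 7089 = -0.00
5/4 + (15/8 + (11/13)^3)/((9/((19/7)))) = 316081/158184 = 2.00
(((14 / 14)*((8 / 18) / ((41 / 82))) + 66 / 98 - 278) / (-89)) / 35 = 121909 / 1373715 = 0.09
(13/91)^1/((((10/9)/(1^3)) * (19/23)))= 207/1330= 0.16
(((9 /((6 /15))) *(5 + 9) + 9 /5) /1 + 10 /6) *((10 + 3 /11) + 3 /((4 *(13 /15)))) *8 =28376.94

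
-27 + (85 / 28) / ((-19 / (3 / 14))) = -201351 / 7448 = -27.03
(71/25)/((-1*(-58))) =71/1450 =0.05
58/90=29/45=0.64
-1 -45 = -46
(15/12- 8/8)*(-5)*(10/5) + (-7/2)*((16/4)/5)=-53/10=-5.30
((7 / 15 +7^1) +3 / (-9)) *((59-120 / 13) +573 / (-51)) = 911212 / 3315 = 274.88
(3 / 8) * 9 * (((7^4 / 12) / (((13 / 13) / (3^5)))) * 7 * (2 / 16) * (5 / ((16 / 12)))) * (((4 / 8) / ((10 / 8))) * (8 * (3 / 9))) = 36756909 / 64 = 574326.70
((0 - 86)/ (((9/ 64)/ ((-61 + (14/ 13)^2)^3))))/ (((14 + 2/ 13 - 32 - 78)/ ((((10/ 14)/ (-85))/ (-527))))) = -21.80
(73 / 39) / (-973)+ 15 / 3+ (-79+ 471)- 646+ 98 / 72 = -112766711 / 455364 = -247.64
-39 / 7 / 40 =-39 / 280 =-0.14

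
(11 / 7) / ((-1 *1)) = -11 / 7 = -1.57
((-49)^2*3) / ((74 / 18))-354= 1398.08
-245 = -245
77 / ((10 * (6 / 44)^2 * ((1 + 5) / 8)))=74536 / 135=552.12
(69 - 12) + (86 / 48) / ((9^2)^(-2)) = 94497 / 8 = 11812.12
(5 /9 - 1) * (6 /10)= -4 /15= -0.27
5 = 5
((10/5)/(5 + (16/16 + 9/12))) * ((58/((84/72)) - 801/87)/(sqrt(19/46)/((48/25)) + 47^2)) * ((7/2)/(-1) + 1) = -1426042746880/104985124143487 + 21928000 * sqrt(874)/314955372430461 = -0.01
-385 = -385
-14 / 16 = -7 / 8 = -0.88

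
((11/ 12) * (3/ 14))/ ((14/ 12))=33/ 196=0.17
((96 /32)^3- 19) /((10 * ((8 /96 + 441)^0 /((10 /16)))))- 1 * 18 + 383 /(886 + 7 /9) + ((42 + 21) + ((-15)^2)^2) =50670.93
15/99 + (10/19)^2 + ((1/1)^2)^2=17018/11913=1.43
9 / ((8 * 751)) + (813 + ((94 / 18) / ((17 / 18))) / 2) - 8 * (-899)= 817881209 / 102136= 8007.77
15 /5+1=4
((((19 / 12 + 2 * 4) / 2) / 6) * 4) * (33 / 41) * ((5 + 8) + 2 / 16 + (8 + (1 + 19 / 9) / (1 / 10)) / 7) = 11930215 / 247968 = 48.11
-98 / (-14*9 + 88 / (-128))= 1568 / 2027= 0.77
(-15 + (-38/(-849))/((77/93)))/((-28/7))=325687/87164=3.74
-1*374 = -374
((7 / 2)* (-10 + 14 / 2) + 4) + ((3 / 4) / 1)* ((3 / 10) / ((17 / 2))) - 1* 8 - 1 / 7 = -34787 / 2380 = -14.62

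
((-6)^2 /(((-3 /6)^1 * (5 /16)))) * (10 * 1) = -2304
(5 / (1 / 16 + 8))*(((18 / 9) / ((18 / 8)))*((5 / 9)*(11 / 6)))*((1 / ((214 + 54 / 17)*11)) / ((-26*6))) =-1700 / 1128397959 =-0.00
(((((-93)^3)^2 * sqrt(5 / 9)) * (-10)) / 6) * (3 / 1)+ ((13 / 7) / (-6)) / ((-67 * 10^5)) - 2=-2411190051613.71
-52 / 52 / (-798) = 1 / 798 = 0.00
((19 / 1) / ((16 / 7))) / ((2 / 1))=133 / 32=4.16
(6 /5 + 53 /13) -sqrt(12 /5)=343 /65 -2*sqrt(15) /5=3.73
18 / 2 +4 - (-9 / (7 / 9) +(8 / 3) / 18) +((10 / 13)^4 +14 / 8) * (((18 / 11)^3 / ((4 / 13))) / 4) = 141042498083 / 4421400984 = 31.90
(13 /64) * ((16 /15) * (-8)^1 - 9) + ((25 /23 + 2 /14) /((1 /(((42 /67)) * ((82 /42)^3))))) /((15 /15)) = 1104066143 /507420480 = 2.18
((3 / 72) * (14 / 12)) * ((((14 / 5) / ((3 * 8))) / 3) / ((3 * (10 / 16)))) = 0.00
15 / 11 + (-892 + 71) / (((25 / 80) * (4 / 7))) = -252793 / 55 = -4596.24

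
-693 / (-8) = 693 / 8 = 86.62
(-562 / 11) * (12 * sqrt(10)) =-6744 * sqrt(10) / 11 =-1938.76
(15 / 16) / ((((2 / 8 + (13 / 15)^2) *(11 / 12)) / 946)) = 870750 / 901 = 966.43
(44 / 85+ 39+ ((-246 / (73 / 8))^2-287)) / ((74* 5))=108553098 / 83798525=1.30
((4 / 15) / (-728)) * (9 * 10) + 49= 4456 / 91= 48.97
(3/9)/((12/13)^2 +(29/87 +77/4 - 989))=-676/1964249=-0.00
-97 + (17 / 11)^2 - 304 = -398.61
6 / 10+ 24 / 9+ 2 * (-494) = -14771 / 15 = -984.73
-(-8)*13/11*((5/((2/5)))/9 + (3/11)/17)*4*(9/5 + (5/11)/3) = 316729504/3054645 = 103.69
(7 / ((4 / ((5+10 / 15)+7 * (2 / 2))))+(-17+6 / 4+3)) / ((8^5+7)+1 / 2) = 58 / 196653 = 0.00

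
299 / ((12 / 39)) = 3887 / 4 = 971.75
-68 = -68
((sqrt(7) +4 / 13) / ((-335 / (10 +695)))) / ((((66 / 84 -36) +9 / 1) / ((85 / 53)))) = 671160 / 16941821 +167790 * sqrt(7) / 1303217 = 0.38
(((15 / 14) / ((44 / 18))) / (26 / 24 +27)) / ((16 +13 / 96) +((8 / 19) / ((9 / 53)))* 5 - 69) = -443232 / 1149203363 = -0.00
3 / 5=0.60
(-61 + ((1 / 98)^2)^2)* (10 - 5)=-28132228875 / 92236816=-305.00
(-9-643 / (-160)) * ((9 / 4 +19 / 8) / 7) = -29489 / 8960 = -3.29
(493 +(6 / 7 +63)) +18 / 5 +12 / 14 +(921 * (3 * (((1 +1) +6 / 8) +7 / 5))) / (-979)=75328433 / 137060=549.60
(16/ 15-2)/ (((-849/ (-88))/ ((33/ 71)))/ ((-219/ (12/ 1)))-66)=247324/ 17790735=0.01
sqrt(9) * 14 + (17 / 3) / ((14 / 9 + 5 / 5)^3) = 515145 / 12167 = 42.34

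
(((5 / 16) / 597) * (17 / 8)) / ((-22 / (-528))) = 85 / 3184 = 0.03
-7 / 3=-2.33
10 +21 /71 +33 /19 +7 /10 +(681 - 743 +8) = -556697 /13490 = -41.27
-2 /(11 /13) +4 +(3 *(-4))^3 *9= -171054 /11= -15550.36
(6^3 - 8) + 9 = 217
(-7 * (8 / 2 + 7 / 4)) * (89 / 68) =-14329 / 272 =-52.68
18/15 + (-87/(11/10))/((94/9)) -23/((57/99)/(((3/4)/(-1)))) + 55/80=19076653/785840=24.28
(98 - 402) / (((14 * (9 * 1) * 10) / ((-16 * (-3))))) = -1216 / 105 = -11.58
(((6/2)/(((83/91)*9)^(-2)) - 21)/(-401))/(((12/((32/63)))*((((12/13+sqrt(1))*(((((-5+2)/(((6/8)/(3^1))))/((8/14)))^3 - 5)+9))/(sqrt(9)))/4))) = 16001344/1241404662225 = 0.00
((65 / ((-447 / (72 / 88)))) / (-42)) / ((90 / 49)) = 91 / 59004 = 0.00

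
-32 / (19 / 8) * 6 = -1536 / 19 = -80.84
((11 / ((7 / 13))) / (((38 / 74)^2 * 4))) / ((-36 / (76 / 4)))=-195767 / 19152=-10.22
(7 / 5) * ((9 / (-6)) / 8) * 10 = -21 / 8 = -2.62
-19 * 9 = -171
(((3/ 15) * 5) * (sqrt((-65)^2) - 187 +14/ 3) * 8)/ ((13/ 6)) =-5632/ 13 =-433.23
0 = 0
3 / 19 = 0.16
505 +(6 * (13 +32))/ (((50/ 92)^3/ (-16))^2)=130997338493429/ 48828125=2682825.49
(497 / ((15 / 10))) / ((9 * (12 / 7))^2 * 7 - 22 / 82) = 285278 / 1434441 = 0.20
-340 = -340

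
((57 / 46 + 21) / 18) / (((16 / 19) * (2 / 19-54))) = -123101 / 4521984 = -0.03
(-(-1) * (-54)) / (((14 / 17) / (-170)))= 78030 / 7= 11147.14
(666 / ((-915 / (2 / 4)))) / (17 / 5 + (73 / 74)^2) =-607836 / 7303957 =-0.08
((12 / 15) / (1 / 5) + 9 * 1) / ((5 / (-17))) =-221 / 5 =-44.20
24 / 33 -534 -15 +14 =-5877 / 11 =-534.27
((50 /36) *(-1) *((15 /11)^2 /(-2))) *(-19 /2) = -11875 /968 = -12.27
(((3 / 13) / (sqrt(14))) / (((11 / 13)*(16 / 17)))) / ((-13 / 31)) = -0.18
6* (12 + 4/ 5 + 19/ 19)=82.80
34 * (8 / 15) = 272 / 15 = 18.13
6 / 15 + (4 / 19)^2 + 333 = 333.44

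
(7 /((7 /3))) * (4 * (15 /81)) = 20 /9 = 2.22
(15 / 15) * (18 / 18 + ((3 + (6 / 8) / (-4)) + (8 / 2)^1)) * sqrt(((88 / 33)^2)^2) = 500 / 9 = 55.56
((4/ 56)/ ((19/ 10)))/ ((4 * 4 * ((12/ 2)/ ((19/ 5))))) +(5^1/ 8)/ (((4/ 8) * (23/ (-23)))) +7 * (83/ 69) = 36949/ 5152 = 7.17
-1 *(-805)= 805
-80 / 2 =-40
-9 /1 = -9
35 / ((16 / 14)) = 245 / 8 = 30.62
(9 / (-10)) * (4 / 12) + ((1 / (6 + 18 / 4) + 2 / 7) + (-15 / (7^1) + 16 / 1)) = 13.94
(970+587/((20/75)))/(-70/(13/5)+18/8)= -164905/1283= -128.53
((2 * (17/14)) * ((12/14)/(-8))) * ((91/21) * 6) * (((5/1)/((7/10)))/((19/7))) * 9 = -160.23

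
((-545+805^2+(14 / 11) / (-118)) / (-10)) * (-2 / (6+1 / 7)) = 2941501591 / 139535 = 21080.74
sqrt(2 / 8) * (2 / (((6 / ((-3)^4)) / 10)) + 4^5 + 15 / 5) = 1297 / 2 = 648.50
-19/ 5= -3.80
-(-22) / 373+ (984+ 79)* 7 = 2775515 / 373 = 7441.06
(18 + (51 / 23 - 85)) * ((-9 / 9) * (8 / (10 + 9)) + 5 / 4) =-46935 / 874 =-53.70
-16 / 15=-1.07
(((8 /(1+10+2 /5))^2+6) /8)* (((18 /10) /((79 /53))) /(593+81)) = 558991 /384436120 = 0.00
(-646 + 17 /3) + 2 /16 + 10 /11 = -168775 /264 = -639.30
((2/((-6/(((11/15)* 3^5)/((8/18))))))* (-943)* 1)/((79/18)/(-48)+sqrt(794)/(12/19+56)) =310322.76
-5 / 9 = -0.56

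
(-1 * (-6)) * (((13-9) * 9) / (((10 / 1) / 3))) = 324 / 5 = 64.80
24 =24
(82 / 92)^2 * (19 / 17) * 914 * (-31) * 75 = -33935985975 / 17986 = -1886800.07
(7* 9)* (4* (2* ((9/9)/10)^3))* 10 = 126/25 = 5.04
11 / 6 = 1.83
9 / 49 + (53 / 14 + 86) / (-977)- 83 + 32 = -4874259 / 95746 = -50.91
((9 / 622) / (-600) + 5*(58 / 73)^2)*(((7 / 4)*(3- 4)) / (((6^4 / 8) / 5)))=-14646744091 / 85915416960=-0.17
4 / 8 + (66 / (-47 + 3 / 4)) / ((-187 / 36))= 0.77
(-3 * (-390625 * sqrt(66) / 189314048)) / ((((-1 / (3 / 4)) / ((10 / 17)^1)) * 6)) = -5859375 * sqrt(66) / 12873355264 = -0.00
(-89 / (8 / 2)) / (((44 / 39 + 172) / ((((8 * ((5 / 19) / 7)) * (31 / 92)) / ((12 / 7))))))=-179335 / 23604992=-0.01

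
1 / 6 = 0.17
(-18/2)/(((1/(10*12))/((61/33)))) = -21960/11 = -1996.36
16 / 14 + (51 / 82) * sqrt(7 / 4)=51 * sqrt(7) / 164 + 8 / 7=1.97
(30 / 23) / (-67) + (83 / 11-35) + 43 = 263181 / 16951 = 15.53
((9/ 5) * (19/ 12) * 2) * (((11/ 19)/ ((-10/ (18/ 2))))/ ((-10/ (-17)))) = -5049/ 1000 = -5.05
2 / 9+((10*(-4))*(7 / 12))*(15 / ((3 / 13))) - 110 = -14638 / 9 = -1626.44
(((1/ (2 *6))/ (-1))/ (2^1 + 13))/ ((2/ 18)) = -1/ 20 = -0.05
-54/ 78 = -9/ 13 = -0.69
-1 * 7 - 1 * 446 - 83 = -536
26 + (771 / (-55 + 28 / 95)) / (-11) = 1559587 / 57167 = 27.28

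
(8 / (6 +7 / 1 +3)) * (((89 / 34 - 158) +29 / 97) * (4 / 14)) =-511465 / 23086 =-22.15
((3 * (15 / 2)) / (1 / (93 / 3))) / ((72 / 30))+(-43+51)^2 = 2837 / 8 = 354.62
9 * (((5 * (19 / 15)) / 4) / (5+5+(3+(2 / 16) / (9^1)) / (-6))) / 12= 513 / 4103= 0.13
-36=-36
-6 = -6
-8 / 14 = -4 / 7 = -0.57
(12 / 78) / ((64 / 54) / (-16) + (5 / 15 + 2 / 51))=0.52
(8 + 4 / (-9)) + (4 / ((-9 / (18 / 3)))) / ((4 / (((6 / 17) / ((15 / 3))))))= 5744 / 765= 7.51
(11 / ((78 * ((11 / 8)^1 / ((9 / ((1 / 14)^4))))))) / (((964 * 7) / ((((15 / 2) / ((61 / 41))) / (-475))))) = -1012536 / 18155735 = -0.06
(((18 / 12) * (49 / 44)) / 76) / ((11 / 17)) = 2499 / 73568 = 0.03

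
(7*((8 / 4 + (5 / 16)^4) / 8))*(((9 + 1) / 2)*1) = 4609395 / 524288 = 8.79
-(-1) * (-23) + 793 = 770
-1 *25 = -25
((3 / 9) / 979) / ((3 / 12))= 4 / 2937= 0.00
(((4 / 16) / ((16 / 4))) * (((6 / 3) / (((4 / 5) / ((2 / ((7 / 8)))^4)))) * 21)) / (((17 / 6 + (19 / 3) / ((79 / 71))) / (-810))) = -1310515200 / 154007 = -8509.45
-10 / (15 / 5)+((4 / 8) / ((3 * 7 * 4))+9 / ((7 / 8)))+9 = 383 / 24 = 15.96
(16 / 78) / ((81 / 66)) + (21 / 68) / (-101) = 1186655 / 7232004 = 0.16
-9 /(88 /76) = -171 /22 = -7.77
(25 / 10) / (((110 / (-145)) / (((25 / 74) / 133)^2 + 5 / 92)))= -4389714775 / 24506835892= -0.18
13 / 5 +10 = 63 / 5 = 12.60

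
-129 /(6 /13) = -559 /2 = -279.50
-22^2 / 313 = -484 / 313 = -1.55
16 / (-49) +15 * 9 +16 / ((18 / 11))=144.45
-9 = -9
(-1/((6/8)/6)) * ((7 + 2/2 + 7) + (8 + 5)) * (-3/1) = 672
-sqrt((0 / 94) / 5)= 0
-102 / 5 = -20.40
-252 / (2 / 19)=-2394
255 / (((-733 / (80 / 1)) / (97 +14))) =-2264400 / 733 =-3089.22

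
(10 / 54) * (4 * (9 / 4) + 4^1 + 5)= 10 / 3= 3.33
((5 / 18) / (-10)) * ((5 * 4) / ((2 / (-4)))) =10 / 9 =1.11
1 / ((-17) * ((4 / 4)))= -1 / 17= -0.06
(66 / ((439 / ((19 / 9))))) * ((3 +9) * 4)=6688 / 439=15.23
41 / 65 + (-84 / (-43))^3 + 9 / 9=46953502 / 5167955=9.09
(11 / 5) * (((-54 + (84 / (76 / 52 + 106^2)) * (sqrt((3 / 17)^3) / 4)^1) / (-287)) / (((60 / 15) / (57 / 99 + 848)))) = 6147 / 70 - 26637 * sqrt(51) / 844382860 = 87.81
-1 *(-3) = 3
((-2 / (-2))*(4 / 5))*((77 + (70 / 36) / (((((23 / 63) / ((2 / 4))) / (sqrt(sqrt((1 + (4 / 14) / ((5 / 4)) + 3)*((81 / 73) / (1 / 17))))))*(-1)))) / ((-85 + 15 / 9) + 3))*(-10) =6.88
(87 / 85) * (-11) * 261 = -249777 / 85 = -2938.55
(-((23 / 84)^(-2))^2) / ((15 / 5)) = -16595712 / 279841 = -59.30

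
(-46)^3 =-97336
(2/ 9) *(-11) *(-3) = 22/ 3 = 7.33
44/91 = 0.48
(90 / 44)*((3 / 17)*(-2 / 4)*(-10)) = 675 / 374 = 1.80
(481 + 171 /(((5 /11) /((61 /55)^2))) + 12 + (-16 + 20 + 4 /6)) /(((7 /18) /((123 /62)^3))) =789887798091 /40962625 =19283.13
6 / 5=1.20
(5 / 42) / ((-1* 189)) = -5 / 7938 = -0.00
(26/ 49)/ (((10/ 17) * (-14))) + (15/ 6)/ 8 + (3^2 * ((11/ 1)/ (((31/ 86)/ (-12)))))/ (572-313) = -392690931/ 31473680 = -12.48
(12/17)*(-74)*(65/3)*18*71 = -24588720/17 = -1446395.29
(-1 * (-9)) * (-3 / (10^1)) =-27 / 10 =-2.70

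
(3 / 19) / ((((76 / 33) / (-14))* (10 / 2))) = -693 / 3610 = -0.19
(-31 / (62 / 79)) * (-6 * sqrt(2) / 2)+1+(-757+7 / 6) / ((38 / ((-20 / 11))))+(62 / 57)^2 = 1370498 / 35739+237 * sqrt(2) / 2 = 205.93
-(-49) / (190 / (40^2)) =412.63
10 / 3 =3.33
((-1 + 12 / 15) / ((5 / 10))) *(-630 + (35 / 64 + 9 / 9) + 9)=7929 / 32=247.78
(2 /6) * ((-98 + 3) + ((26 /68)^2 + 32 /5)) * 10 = -294.85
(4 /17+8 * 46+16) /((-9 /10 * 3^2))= -65320 /1377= -47.44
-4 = -4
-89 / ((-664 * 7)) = 89 / 4648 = 0.02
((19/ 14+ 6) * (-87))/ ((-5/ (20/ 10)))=256.03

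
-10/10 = -1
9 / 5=1.80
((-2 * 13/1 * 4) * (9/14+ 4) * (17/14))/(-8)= 14365/196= 73.29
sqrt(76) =2 *sqrt(19) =8.72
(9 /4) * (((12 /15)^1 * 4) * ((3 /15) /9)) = 4 /25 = 0.16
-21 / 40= -0.52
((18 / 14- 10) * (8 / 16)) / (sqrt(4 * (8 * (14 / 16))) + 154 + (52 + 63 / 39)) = -2140307 / 101918166 + 10309 * sqrt(7) / 50959083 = -0.02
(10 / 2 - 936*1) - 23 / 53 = -49366 / 53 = -931.43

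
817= 817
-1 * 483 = -483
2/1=2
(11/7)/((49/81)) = 891/343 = 2.60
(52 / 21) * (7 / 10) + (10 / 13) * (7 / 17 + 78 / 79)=735784 / 261885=2.81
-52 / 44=-13 / 11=-1.18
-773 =-773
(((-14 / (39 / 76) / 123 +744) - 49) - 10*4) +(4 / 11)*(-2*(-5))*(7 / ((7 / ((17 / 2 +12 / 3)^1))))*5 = 46543181 / 52767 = 882.05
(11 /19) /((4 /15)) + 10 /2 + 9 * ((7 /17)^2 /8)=323389 /43928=7.36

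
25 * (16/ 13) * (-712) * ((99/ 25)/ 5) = -1127808/ 65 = -17350.89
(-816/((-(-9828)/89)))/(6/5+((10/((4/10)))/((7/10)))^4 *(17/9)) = -5189590/2158203967751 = -0.00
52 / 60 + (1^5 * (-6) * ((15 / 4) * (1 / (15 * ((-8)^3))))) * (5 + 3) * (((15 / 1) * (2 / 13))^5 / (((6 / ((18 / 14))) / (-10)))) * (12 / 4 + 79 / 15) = -1025540462 / 38985765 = -26.31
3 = 3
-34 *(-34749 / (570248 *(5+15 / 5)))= 34749 / 134176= 0.26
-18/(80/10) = -9/4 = -2.25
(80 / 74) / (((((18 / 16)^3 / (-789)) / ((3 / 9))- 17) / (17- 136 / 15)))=-0.50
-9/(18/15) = -15/2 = -7.50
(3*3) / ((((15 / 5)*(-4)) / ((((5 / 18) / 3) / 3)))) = -5 / 216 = -0.02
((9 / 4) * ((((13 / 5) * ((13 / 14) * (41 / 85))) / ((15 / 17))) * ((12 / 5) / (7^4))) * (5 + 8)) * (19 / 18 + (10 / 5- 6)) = -4774081 / 42017500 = -0.11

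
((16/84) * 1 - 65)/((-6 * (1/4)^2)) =10888/63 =172.83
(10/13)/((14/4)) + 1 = 111/91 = 1.22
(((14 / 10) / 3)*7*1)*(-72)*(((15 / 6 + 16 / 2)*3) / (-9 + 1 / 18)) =95256 / 115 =828.31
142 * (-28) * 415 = -1650040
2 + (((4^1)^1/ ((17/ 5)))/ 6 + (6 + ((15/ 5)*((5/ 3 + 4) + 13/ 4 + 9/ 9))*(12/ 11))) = 22805/ 561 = 40.65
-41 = -41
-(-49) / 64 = 49 / 64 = 0.77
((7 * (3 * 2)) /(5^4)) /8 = 0.01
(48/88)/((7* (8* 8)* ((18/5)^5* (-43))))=-3125/66734502912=-0.00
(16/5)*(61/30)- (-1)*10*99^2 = 7351238/75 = 98016.51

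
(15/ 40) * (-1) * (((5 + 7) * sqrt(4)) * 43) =-387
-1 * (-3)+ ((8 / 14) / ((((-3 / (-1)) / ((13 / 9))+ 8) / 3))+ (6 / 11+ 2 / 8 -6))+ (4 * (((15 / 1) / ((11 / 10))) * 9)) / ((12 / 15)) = 24676915 / 40348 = 611.60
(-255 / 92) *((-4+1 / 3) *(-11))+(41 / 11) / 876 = -12387811 / 110814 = -111.79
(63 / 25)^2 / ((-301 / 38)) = -0.80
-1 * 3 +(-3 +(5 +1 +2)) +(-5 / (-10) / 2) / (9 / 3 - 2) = 9 / 4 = 2.25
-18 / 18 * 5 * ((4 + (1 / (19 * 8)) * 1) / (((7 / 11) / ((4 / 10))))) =-957 / 76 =-12.59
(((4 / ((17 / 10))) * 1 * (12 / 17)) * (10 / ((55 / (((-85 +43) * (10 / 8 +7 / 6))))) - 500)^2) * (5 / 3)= 26019367200 / 34969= 744069.52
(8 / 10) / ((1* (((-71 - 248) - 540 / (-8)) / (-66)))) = 528 / 2515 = 0.21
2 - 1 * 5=-3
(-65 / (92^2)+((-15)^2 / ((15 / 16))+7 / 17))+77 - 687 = -53180417 / 143888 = -369.60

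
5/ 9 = 0.56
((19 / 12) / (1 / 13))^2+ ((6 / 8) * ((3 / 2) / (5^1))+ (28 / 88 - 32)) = 392.22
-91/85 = -1.07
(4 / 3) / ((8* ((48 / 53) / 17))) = 3.13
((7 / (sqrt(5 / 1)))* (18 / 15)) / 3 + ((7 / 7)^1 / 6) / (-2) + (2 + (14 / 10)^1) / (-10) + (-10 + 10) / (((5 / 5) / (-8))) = -127 / 300 + 14* sqrt(5) / 25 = 0.83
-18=-18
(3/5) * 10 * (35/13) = 210/13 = 16.15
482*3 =1446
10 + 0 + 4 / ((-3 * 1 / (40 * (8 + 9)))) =-2690 / 3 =-896.67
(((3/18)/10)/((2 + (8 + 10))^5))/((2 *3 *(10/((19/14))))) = 19/161280000000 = 0.00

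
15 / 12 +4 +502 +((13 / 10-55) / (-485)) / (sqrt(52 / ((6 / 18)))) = 179 * sqrt(39) / 126100 +2029 / 4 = 507.26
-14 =-14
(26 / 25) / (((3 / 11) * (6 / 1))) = 0.64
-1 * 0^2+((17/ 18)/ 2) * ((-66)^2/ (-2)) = -1028.50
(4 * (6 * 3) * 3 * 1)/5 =216/5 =43.20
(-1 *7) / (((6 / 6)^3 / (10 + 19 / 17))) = -1323 / 17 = -77.82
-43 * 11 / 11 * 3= -129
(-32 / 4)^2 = 64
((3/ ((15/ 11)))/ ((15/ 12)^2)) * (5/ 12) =44/ 75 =0.59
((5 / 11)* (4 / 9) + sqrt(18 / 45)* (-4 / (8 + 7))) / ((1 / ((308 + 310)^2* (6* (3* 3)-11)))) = 547950.92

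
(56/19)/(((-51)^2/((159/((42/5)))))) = 1060/49419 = 0.02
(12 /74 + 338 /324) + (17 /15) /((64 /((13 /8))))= 9468779 /7672320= 1.23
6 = 6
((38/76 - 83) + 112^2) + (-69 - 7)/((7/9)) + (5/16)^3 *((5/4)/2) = 2835960087/229376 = 12363.80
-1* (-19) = 19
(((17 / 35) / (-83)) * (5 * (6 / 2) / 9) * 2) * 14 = -68 / 249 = -0.27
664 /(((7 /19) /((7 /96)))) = 1577 /12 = 131.42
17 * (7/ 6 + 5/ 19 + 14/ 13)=63155/ 1482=42.61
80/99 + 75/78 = 4555/2574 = 1.77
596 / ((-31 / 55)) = -32780 / 31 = -1057.42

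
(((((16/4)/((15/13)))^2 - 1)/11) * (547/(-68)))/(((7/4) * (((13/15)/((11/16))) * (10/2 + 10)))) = -1356013/5569200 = -0.24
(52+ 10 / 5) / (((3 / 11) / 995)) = 197010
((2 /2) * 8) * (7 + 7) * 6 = 672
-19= -19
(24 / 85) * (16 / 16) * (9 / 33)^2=216 / 10285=0.02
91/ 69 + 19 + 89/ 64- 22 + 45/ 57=41863/ 83904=0.50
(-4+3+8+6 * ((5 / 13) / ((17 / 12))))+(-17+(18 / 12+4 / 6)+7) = 0.80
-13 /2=-6.50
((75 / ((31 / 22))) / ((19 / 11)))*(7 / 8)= 63525 / 2356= 26.96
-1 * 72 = -72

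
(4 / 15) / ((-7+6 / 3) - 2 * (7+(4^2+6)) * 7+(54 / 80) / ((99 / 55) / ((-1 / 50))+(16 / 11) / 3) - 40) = -94528 / 159873153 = -0.00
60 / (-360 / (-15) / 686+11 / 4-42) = -82320 / 53803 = -1.53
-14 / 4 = -7 / 2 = -3.50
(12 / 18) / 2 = 1 / 3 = 0.33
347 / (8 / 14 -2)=-2429 / 10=-242.90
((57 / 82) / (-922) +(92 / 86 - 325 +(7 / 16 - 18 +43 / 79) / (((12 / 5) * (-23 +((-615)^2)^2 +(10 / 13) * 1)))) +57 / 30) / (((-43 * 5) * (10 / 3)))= 858468935043097563894559 / 1910487176487629243072000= 0.45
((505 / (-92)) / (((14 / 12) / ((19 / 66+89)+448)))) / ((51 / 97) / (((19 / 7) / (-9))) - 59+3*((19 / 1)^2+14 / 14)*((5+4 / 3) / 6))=-99012253845 / 42519776068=-2.33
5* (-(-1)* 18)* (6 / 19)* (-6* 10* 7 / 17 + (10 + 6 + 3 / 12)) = -77625 / 323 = -240.33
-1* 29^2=-841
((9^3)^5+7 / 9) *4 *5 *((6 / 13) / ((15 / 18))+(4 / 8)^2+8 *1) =1413854404093960024 / 39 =36252677028050257.03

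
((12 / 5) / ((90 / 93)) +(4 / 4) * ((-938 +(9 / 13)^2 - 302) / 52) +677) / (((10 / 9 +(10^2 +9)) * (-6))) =-432134343 / 435445400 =-0.99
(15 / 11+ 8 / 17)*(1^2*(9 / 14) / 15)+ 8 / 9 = 16283 / 16830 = 0.97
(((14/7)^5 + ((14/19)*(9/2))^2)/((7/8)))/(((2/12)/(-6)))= -4470048/2527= -1768.91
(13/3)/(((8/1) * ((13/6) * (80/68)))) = 17/80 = 0.21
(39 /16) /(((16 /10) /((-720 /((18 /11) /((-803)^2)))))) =-6915576525 /16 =-432223532.81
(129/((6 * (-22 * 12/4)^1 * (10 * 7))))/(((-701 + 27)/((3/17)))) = 43/35290640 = 0.00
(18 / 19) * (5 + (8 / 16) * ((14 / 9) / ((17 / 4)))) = 1586 / 323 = 4.91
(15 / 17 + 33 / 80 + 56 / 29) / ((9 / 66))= 1399519 / 59160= 23.66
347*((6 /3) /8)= 347 /4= 86.75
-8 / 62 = -4 / 31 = -0.13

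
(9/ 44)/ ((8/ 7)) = 63/ 352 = 0.18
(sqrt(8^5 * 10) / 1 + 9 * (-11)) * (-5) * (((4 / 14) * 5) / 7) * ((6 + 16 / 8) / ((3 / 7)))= 13200 / 7 - 102400 * sqrt(5) / 21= -9017.78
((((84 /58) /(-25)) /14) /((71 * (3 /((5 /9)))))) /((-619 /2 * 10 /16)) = 16 /286767225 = 0.00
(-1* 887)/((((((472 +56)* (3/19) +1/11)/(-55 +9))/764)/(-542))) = -3531184282384/17443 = -202441339.36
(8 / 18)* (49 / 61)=196 / 549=0.36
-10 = -10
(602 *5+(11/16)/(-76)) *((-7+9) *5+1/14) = 516081009/17024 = 30314.91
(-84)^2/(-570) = -1176/95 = -12.38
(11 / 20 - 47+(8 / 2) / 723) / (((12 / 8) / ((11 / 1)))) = -7387457 / 21690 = -340.59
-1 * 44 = -44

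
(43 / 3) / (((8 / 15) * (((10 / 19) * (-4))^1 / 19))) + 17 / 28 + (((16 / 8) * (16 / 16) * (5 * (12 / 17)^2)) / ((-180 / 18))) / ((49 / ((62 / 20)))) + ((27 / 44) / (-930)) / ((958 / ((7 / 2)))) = -179100820493923 / 740173945280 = -241.97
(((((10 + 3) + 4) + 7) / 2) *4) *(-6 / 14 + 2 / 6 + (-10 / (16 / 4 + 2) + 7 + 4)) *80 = 248320 / 7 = 35474.29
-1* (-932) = 932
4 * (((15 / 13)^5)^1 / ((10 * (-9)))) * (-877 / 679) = 0.12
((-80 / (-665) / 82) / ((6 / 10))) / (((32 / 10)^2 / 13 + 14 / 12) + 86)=26000 / 935249483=0.00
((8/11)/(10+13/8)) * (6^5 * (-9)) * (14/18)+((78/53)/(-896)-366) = -3771.33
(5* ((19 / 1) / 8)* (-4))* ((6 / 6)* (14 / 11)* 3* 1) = -1995 / 11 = -181.36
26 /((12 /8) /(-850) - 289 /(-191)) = 8442200 /490727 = 17.20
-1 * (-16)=16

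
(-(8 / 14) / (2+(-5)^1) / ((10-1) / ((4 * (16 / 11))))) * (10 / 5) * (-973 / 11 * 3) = -71168 / 1089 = -65.35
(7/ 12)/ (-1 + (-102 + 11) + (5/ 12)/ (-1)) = -7/ 1109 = -0.01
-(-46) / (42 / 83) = 1909 / 21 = 90.90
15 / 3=5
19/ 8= 2.38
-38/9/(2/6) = -38/3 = -12.67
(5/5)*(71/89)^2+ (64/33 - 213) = -55003412/261393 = -210.42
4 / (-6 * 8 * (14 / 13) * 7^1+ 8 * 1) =-13 / 1150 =-0.01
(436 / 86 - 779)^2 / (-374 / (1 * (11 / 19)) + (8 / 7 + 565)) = -7752442887 / 1033591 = -7500.49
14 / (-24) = -7 / 12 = -0.58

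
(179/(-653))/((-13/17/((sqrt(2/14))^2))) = 3043/59423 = 0.05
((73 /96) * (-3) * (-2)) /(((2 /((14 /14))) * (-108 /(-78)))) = 949 /576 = 1.65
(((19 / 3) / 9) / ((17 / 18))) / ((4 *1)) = 19 / 102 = 0.19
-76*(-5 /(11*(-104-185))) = -380 /3179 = -0.12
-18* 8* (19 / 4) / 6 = -114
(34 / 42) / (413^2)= 17 / 3581949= 0.00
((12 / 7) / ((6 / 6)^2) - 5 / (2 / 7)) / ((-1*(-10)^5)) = -221 / 1400000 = -0.00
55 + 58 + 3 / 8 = 907 / 8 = 113.38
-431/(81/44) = -18964/81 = -234.12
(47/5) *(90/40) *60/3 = 423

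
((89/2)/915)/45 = 89/82350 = 0.00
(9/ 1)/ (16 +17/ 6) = 54/ 113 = 0.48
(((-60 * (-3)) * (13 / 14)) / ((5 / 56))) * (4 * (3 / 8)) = 2808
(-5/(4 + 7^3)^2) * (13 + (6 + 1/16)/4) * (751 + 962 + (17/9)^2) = -322925045/312100128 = -1.03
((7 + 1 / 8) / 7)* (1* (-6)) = -171 / 28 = -6.11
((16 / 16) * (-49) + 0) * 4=-196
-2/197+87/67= 17005/13199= 1.29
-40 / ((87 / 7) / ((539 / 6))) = -75460 / 261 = -289.12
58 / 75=0.77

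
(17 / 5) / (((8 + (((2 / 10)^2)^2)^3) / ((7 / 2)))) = 5810546875 / 3906250002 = 1.49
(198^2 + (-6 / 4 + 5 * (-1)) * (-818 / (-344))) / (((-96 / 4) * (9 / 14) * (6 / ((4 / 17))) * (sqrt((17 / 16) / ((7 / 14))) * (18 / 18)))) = -94366013 * sqrt(34) / 8052696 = -68.33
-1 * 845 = -845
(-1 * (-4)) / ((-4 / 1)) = -1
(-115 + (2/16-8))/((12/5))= -4915/96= -51.20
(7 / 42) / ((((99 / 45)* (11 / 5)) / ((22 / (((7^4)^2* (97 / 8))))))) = 200 / 18453128001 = 0.00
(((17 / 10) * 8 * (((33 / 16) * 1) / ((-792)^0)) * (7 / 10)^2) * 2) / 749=3927 / 107000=0.04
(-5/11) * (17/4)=-1.93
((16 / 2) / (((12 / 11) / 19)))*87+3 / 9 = 36367 / 3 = 12122.33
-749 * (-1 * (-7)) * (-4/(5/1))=20972/5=4194.40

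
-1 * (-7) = 7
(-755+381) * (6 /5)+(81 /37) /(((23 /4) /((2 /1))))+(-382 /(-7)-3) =-11808773 /29785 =-396.47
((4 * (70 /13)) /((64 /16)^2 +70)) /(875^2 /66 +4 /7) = 64680 /2996038201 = 0.00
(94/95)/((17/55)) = 1034/323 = 3.20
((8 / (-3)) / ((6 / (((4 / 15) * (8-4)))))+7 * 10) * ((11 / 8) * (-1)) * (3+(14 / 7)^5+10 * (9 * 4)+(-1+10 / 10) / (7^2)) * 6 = -4078217 / 18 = -226567.61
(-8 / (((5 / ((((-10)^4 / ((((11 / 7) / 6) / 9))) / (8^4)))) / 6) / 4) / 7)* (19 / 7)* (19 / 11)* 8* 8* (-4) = 467856000 / 847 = 552368.36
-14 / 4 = -7 / 2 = -3.50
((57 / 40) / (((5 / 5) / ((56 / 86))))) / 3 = 133 / 430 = 0.31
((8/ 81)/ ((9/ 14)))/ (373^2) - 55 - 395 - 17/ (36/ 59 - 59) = -157132440108287/ 349409266245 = -449.71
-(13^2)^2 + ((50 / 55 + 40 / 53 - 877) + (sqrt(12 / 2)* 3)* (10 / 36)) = -17161384 / 583 + 5* sqrt(6) / 6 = -29434.29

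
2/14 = 1/7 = 0.14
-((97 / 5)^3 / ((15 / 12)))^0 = -1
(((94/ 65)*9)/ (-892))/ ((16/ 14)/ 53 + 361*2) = -52311/ 2588517100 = -0.00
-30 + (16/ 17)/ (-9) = -4606/ 153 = -30.10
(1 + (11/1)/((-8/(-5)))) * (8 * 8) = 504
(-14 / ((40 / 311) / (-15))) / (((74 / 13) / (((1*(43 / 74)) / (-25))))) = -3650829 / 547600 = -6.67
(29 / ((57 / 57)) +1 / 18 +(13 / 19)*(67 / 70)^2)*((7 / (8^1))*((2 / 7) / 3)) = 24870863 / 10054800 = 2.47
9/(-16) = -9/16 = -0.56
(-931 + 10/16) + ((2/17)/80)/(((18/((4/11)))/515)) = -12526363/13464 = -930.36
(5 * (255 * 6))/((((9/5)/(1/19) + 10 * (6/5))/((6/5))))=15300/77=198.70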